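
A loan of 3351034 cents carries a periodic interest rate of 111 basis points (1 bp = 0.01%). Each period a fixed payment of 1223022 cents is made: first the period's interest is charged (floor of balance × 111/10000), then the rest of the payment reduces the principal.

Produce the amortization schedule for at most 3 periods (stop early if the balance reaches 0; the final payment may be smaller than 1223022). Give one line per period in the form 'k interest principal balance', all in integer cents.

1. interest=⌊3351034·111/10000⌋=37196; principal=1223022-37196=1185826; balance=3351034-1185826=2165208
2. interest=⌊2165208·111/10000⌋=24033; principal=1223022-24033=1198989; balance=2165208-1198989=966219
3. interest=⌊966219·111/10000⌋=10725; principal=min(1223022-10725,966219)=966219; balance=966219-966219=0

1 37196 1185826 2165208
2 24033 1198989 966219
3 10725 966219 0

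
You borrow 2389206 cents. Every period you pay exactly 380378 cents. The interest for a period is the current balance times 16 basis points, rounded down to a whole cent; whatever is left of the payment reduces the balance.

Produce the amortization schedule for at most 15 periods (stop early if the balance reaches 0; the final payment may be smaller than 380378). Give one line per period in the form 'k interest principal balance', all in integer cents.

1. interest=⌊2389206·16/10000⌋=3822; principal=380378-3822=376556; balance=2389206-376556=2012650
2. interest=⌊2012650·16/10000⌋=3220; principal=380378-3220=377158; balance=2012650-377158=1635492
3. interest=⌊1635492·16/10000⌋=2616; principal=380378-2616=377762; balance=1635492-377762=1257730
4. interest=⌊1257730·16/10000⌋=2012; principal=380378-2012=378366; balance=1257730-378366=879364
5. interest=⌊879364·16/10000⌋=1406; principal=380378-1406=378972; balance=879364-378972=500392
6. interest=⌊500392·16/10000⌋=800; principal=380378-800=379578; balance=500392-379578=120814
7. interest=⌊120814·16/10000⌋=193; principal=min(380378-193,120814)=120814; balance=120814-120814=0

1 3822 376556 2012650
2 3220 377158 1635492
3 2616 377762 1257730
4 2012 378366 879364
5 1406 378972 500392
6 800 379578 120814
7 193 120814 0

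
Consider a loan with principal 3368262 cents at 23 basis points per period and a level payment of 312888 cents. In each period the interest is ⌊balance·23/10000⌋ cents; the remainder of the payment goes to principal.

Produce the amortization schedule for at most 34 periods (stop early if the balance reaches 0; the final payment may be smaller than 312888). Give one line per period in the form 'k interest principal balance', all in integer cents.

1. interest=⌊3368262·23/10000⌋=7747; principal=312888-7747=305141; balance=3368262-305141=3063121
2. interest=⌊3063121·23/10000⌋=7045; principal=312888-7045=305843; balance=3063121-305843=2757278
3. interest=⌊2757278·23/10000⌋=6341; principal=312888-6341=306547; balance=2757278-306547=2450731
4. interest=⌊2450731·23/10000⌋=5636; principal=312888-5636=307252; balance=2450731-307252=2143479
5. interest=⌊2143479·23/10000⌋=4930; principal=312888-4930=307958; balance=2143479-307958=1835521
6. interest=⌊1835521·23/10000⌋=4221; principal=312888-4221=308667; balance=1835521-308667=1526854
7. interest=⌊1526854·23/10000⌋=3511; principal=312888-3511=309377; balance=1526854-309377=1217477
8. interest=⌊1217477·23/10000⌋=2800; principal=312888-2800=310088; balance=1217477-310088=907389
9. interest=⌊907389·23/10000⌋=2086; principal=312888-2086=310802; balance=907389-310802=596587
10. interest=⌊596587·23/10000⌋=1372; principal=312888-1372=311516; balance=596587-311516=285071
11. interest=⌊285071·23/10000⌋=655; principal=min(312888-655,285071)=285071; balance=285071-285071=0

1 7747 305141 3063121
2 7045 305843 2757278
3 6341 306547 2450731
4 5636 307252 2143479
5 4930 307958 1835521
6 4221 308667 1526854
7 3511 309377 1217477
8 2800 310088 907389
9 2086 310802 596587
10 1372 311516 285071
11 655 285071 0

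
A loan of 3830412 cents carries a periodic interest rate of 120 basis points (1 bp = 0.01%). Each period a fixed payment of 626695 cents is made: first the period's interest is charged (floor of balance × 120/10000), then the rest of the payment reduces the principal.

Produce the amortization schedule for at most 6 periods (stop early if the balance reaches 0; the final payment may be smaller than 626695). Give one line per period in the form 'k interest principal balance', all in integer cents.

1 45964 580731 3249681
2 38996 587699 2661982
3 31943 594752 2067230
4 24806 601889 1465341
5 17584 609111 856230
6 10274 616421 239809

1. interest=⌊3830412·120/10000⌋=45964; principal=626695-45964=580731; balance=3830412-580731=3249681
2. interest=⌊3249681·120/10000⌋=38996; principal=626695-38996=587699; balance=3249681-587699=2661982
3. interest=⌊2661982·120/10000⌋=31943; principal=626695-31943=594752; balance=2661982-594752=2067230
4. interest=⌊2067230·120/10000⌋=24806; principal=626695-24806=601889; balance=2067230-601889=1465341
5. interest=⌊1465341·120/10000⌋=17584; principal=626695-17584=609111; balance=1465341-609111=856230
6. interest=⌊856230·120/10000⌋=10274; principal=626695-10274=616421; balance=856230-616421=239809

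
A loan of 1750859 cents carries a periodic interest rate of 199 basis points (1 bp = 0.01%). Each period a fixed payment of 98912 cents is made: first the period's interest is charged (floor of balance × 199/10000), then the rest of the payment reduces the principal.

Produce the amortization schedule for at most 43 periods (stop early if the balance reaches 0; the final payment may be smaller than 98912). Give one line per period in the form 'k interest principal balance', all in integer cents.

1 34842 64070 1686789
2 33567 65345 1621444
3 32266 66646 1554798
4 30940 67972 1486826
5 29587 69325 1417501
6 28208 70704 1346797
7 26801 72111 1274686
8 25366 73546 1201140
9 23902 75010 1126130
10 22409 76503 1049627
11 20887 78025 971602
12 19334 79578 892024
13 17751 81161 810863
14 16136 82776 728087
15 14488 84424 643663
16 12808 86104 557559
17 11095 87817 469742
18 9347 89565 380177
19 7565 91347 288830
20 5747 93165 195665
21 3893 95019 100646
22 2002 96910 3736
23 74 3736 0

1. interest=⌊1750859·199/10000⌋=34842; principal=98912-34842=64070; balance=1750859-64070=1686789
2. interest=⌊1686789·199/10000⌋=33567; principal=98912-33567=65345; balance=1686789-65345=1621444
3. interest=⌊1621444·199/10000⌋=32266; principal=98912-32266=66646; balance=1621444-66646=1554798
4. interest=⌊1554798·199/10000⌋=30940; principal=98912-30940=67972; balance=1554798-67972=1486826
5. interest=⌊1486826·199/10000⌋=29587; principal=98912-29587=69325; balance=1486826-69325=1417501
6. interest=⌊1417501·199/10000⌋=28208; principal=98912-28208=70704; balance=1417501-70704=1346797
7. interest=⌊1346797·199/10000⌋=26801; principal=98912-26801=72111; balance=1346797-72111=1274686
8. interest=⌊1274686·199/10000⌋=25366; principal=98912-25366=73546; balance=1274686-73546=1201140
9. interest=⌊1201140·199/10000⌋=23902; principal=98912-23902=75010; balance=1201140-75010=1126130
10. interest=⌊1126130·199/10000⌋=22409; principal=98912-22409=76503; balance=1126130-76503=1049627
11. interest=⌊1049627·199/10000⌋=20887; principal=98912-20887=78025; balance=1049627-78025=971602
12. interest=⌊971602·199/10000⌋=19334; principal=98912-19334=79578; balance=971602-79578=892024
13. interest=⌊892024·199/10000⌋=17751; principal=98912-17751=81161; balance=892024-81161=810863
14. interest=⌊810863·199/10000⌋=16136; principal=98912-16136=82776; balance=810863-82776=728087
15. interest=⌊728087·199/10000⌋=14488; principal=98912-14488=84424; balance=728087-84424=643663
16. interest=⌊643663·199/10000⌋=12808; principal=98912-12808=86104; balance=643663-86104=557559
17. interest=⌊557559·199/10000⌋=11095; principal=98912-11095=87817; balance=557559-87817=469742
18. interest=⌊469742·199/10000⌋=9347; principal=98912-9347=89565; balance=469742-89565=380177
19. interest=⌊380177·199/10000⌋=7565; principal=98912-7565=91347; balance=380177-91347=288830
20. interest=⌊288830·199/10000⌋=5747; principal=98912-5747=93165; balance=288830-93165=195665
21. interest=⌊195665·199/10000⌋=3893; principal=98912-3893=95019; balance=195665-95019=100646
22. interest=⌊100646·199/10000⌋=2002; principal=98912-2002=96910; balance=100646-96910=3736
23. interest=⌊3736·199/10000⌋=74; principal=min(98912-74,3736)=3736; balance=3736-3736=0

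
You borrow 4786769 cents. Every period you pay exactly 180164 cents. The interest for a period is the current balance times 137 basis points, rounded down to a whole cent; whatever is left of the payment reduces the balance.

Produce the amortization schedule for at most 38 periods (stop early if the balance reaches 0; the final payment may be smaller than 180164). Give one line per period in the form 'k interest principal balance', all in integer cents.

1 65578 114586 4672183
2 64008 116156 4556027
3 62417 117747 4438280
4 60804 119360 4318920
5 59169 120995 4197925
6 57511 122653 4075272
7 55831 124333 3950939
8 54127 126037 3824902
9 52401 127763 3697139
10 50650 129514 3567625
11 48876 131288 3436337
12 47077 133087 3303250
13 45254 134910 3168340
14 43406 136758 3031582
15 41532 138632 2892950
16 39633 140531 2752419
17 37708 142456 2609963
18 35756 144408 2465555
19 33778 146386 2319169
20 31772 148392 2170777
21 29739 150425 2020352
22 27678 152486 1867866
23 25589 154575 1713291
24 23472 156692 1556599
25 21325 158839 1397760
26 19149 161015 1236745
27 16943 163221 1073524
28 14707 165457 908067
29 12440 167724 740343
30 10142 170022 570321
31 7813 172351 397970
32 5452 174712 223258
33 3058 177106 46152
34 632 46152 0

1. interest=⌊4786769·137/10000⌋=65578; principal=180164-65578=114586; balance=4786769-114586=4672183
2. interest=⌊4672183·137/10000⌋=64008; principal=180164-64008=116156; balance=4672183-116156=4556027
3. interest=⌊4556027·137/10000⌋=62417; principal=180164-62417=117747; balance=4556027-117747=4438280
4. interest=⌊4438280·137/10000⌋=60804; principal=180164-60804=119360; balance=4438280-119360=4318920
5. interest=⌊4318920·137/10000⌋=59169; principal=180164-59169=120995; balance=4318920-120995=4197925
6. interest=⌊4197925·137/10000⌋=57511; principal=180164-57511=122653; balance=4197925-122653=4075272
7. interest=⌊4075272·137/10000⌋=55831; principal=180164-55831=124333; balance=4075272-124333=3950939
8. interest=⌊3950939·137/10000⌋=54127; principal=180164-54127=126037; balance=3950939-126037=3824902
9. interest=⌊3824902·137/10000⌋=52401; principal=180164-52401=127763; balance=3824902-127763=3697139
10. interest=⌊3697139·137/10000⌋=50650; principal=180164-50650=129514; balance=3697139-129514=3567625
11. interest=⌊3567625·137/10000⌋=48876; principal=180164-48876=131288; balance=3567625-131288=3436337
12. interest=⌊3436337·137/10000⌋=47077; principal=180164-47077=133087; balance=3436337-133087=3303250
13. interest=⌊3303250·137/10000⌋=45254; principal=180164-45254=134910; balance=3303250-134910=3168340
14. interest=⌊3168340·137/10000⌋=43406; principal=180164-43406=136758; balance=3168340-136758=3031582
15. interest=⌊3031582·137/10000⌋=41532; principal=180164-41532=138632; balance=3031582-138632=2892950
16. interest=⌊2892950·137/10000⌋=39633; principal=180164-39633=140531; balance=2892950-140531=2752419
17. interest=⌊2752419·137/10000⌋=37708; principal=180164-37708=142456; balance=2752419-142456=2609963
18. interest=⌊2609963·137/10000⌋=35756; principal=180164-35756=144408; balance=2609963-144408=2465555
19. interest=⌊2465555·137/10000⌋=33778; principal=180164-33778=146386; balance=2465555-146386=2319169
20. interest=⌊2319169·137/10000⌋=31772; principal=180164-31772=148392; balance=2319169-148392=2170777
21. interest=⌊2170777·137/10000⌋=29739; principal=180164-29739=150425; balance=2170777-150425=2020352
22. interest=⌊2020352·137/10000⌋=27678; principal=180164-27678=152486; balance=2020352-152486=1867866
23. interest=⌊1867866·137/10000⌋=25589; principal=180164-25589=154575; balance=1867866-154575=1713291
24. interest=⌊1713291·137/10000⌋=23472; principal=180164-23472=156692; balance=1713291-156692=1556599
25. interest=⌊1556599·137/10000⌋=21325; principal=180164-21325=158839; balance=1556599-158839=1397760
26. interest=⌊1397760·137/10000⌋=19149; principal=180164-19149=161015; balance=1397760-161015=1236745
27. interest=⌊1236745·137/10000⌋=16943; principal=180164-16943=163221; balance=1236745-163221=1073524
28. interest=⌊1073524·137/10000⌋=14707; principal=180164-14707=165457; balance=1073524-165457=908067
29. interest=⌊908067·137/10000⌋=12440; principal=180164-12440=167724; balance=908067-167724=740343
30. interest=⌊740343·137/10000⌋=10142; principal=180164-10142=170022; balance=740343-170022=570321
31. interest=⌊570321·137/10000⌋=7813; principal=180164-7813=172351; balance=570321-172351=397970
32. interest=⌊397970·137/10000⌋=5452; principal=180164-5452=174712; balance=397970-174712=223258
33. interest=⌊223258·137/10000⌋=3058; principal=180164-3058=177106; balance=223258-177106=46152
34. interest=⌊46152·137/10000⌋=632; principal=min(180164-632,46152)=46152; balance=46152-46152=0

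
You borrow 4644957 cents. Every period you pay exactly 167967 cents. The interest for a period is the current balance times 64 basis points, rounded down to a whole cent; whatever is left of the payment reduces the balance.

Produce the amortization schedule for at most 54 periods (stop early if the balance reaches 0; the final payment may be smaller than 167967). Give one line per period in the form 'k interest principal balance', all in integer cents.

1. interest=⌊4644957·64/10000⌋=29727; principal=167967-29727=138240; balance=4644957-138240=4506717
2. interest=⌊4506717·64/10000⌋=28842; principal=167967-28842=139125; balance=4506717-139125=4367592
3. interest=⌊4367592·64/10000⌋=27952; principal=167967-27952=140015; balance=4367592-140015=4227577
4. interest=⌊4227577·64/10000⌋=27056; principal=167967-27056=140911; balance=4227577-140911=4086666
5. interest=⌊4086666·64/10000⌋=26154; principal=167967-26154=141813; balance=4086666-141813=3944853
6. interest=⌊3944853·64/10000⌋=25247; principal=167967-25247=142720; balance=3944853-142720=3802133
7. interest=⌊3802133·64/10000⌋=24333; principal=167967-24333=143634; balance=3802133-143634=3658499
8. interest=⌊3658499·64/10000⌋=23414; principal=167967-23414=144553; balance=3658499-144553=3513946
9. interest=⌊3513946·64/10000⌋=22489; principal=167967-22489=145478; balance=3513946-145478=3368468
10. interest=⌊3368468·64/10000⌋=21558; principal=167967-21558=146409; balance=3368468-146409=3222059
11. interest=⌊3222059·64/10000⌋=20621; principal=167967-20621=147346; balance=3222059-147346=3074713
12. interest=⌊3074713·64/10000⌋=19678; principal=167967-19678=148289; balance=3074713-148289=2926424
13. interest=⌊2926424·64/10000⌋=18729; principal=167967-18729=149238; balance=2926424-149238=2777186
14. interest=⌊2777186·64/10000⌋=17773; principal=167967-17773=150194; balance=2777186-150194=2626992
15. interest=⌊2626992·64/10000⌋=16812; principal=167967-16812=151155; balance=2626992-151155=2475837
16. interest=⌊2475837·64/10000⌋=15845; principal=167967-15845=152122; balance=2475837-152122=2323715
17. interest=⌊2323715·64/10000⌋=14871; principal=167967-14871=153096; balance=2323715-153096=2170619
18. interest=⌊2170619·64/10000⌋=13891; principal=167967-13891=154076; balance=2170619-154076=2016543
19. interest=⌊2016543·64/10000⌋=12905; principal=167967-12905=155062; balance=2016543-155062=1861481
20. interest=⌊1861481·64/10000⌋=11913; principal=167967-11913=156054; balance=1861481-156054=1705427
21. interest=⌊1705427·64/10000⌋=10914; principal=167967-10914=157053; balance=1705427-157053=1548374
22. interest=⌊1548374·64/10000⌋=9909; principal=167967-9909=158058; balance=1548374-158058=1390316
23. interest=⌊1390316·64/10000⌋=8898; principal=167967-8898=159069; balance=1390316-159069=1231247
24. interest=⌊1231247·64/10000⌋=7879; principal=167967-7879=160088; balance=1231247-160088=1071159
25. interest=⌊1071159·64/10000⌋=6855; principal=167967-6855=161112; balance=1071159-161112=910047
26. interest=⌊910047·64/10000⌋=5824; principal=167967-5824=162143; balance=910047-162143=747904
27. interest=⌊747904·64/10000⌋=4786; principal=167967-4786=163181; balance=747904-163181=584723
28. interest=⌊584723·64/10000⌋=3742; principal=167967-3742=164225; balance=584723-164225=420498
29. interest=⌊420498·64/10000⌋=2691; principal=167967-2691=165276; balance=420498-165276=255222
30. interest=⌊255222·64/10000⌋=1633; principal=167967-1633=166334; balance=255222-166334=88888
31. interest=⌊88888·64/10000⌋=568; principal=min(167967-568,88888)=88888; balance=88888-88888=0

1 29727 138240 4506717
2 28842 139125 4367592
3 27952 140015 4227577
4 27056 140911 4086666
5 26154 141813 3944853
6 25247 142720 3802133
7 24333 143634 3658499
8 23414 144553 3513946
9 22489 145478 3368468
10 21558 146409 3222059
11 20621 147346 3074713
12 19678 148289 2926424
13 18729 149238 2777186
14 17773 150194 2626992
15 16812 151155 2475837
16 15845 152122 2323715
17 14871 153096 2170619
18 13891 154076 2016543
19 12905 155062 1861481
20 11913 156054 1705427
21 10914 157053 1548374
22 9909 158058 1390316
23 8898 159069 1231247
24 7879 160088 1071159
25 6855 161112 910047
26 5824 162143 747904
27 4786 163181 584723
28 3742 164225 420498
29 2691 165276 255222
30 1633 166334 88888
31 568 88888 0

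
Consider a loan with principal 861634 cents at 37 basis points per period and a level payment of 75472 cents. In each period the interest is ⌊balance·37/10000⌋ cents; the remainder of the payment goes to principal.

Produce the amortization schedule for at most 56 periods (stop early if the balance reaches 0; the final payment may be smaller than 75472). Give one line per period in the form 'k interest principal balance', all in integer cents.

1. interest=⌊861634·37/10000⌋=3188; principal=75472-3188=72284; balance=861634-72284=789350
2. interest=⌊789350·37/10000⌋=2920; principal=75472-2920=72552; balance=789350-72552=716798
3. interest=⌊716798·37/10000⌋=2652; principal=75472-2652=72820; balance=716798-72820=643978
4. interest=⌊643978·37/10000⌋=2382; principal=75472-2382=73090; balance=643978-73090=570888
5. interest=⌊570888·37/10000⌋=2112; principal=75472-2112=73360; balance=570888-73360=497528
6. interest=⌊497528·37/10000⌋=1840; principal=75472-1840=73632; balance=497528-73632=423896
7. interest=⌊423896·37/10000⌋=1568; principal=75472-1568=73904; balance=423896-73904=349992
8. interest=⌊349992·37/10000⌋=1294; principal=75472-1294=74178; balance=349992-74178=275814
9. interest=⌊275814·37/10000⌋=1020; principal=75472-1020=74452; balance=275814-74452=201362
10. interest=⌊201362·37/10000⌋=745; principal=75472-745=74727; balance=201362-74727=126635
11. interest=⌊126635·37/10000⌋=468; principal=75472-468=75004; balance=126635-75004=51631
12. interest=⌊51631·37/10000⌋=191; principal=min(75472-191,51631)=51631; balance=51631-51631=0

1 3188 72284 789350
2 2920 72552 716798
3 2652 72820 643978
4 2382 73090 570888
5 2112 73360 497528
6 1840 73632 423896
7 1568 73904 349992
8 1294 74178 275814
9 1020 74452 201362
10 745 74727 126635
11 468 75004 51631
12 191 51631 0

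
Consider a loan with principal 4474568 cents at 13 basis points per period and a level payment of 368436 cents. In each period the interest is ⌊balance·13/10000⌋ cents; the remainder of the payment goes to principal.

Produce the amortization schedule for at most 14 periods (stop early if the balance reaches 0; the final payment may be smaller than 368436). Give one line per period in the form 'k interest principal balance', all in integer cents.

1 5816 362620 4111948
2 5345 363091 3748857
3 4873 363563 3385294
4 4400 364036 3021258
5 3927 364509 2656749
6 3453 364983 2291766
7 2979 365457 1926309
8 2504 365932 1560377
9 2028 366408 1193969
10 1552 366884 827085
11 1075 367361 459724
12 597 367839 91885
13 119 91885 0

1. interest=⌊4474568·13/10000⌋=5816; principal=368436-5816=362620; balance=4474568-362620=4111948
2. interest=⌊4111948·13/10000⌋=5345; principal=368436-5345=363091; balance=4111948-363091=3748857
3. interest=⌊3748857·13/10000⌋=4873; principal=368436-4873=363563; balance=3748857-363563=3385294
4. interest=⌊3385294·13/10000⌋=4400; principal=368436-4400=364036; balance=3385294-364036=3021258
5. interest=⌊3021258·13/10000⌋=3927; principal=368436-3927=364509; balance=3021258-364509=2656749
6. interest=⌊2656749·13/10000⌋=3453; principal=368436-3453=364983; balance=2656749-364983=2291766
7. interest=⌊2291766·13/10000⌋=2979; principal=368436-2979=365457; balance=2291766-365457=1926309
8. interest=⌊1926309·13/10000⌋=2504; principal=368436-2504=365932; balance=1926309-365932=1560377
9. interest=⌊1560377·13/10000⌋=2028; principal=368436-2028=366408; balance=1560377-366408=1193969
10. interest=⌊1193969·13/10000⌋=1552; principal=368436-1552=366884; balance=1193969-366884=827085
11. interest=⌊827085·13/10000⌋=1075; principal=368436-1075=367361; balance=827085-367361=459724
12. interest=⌊459724·13/10000⌋=597; principal=368436-597=367839; balance=459724-367839=91885
13. interest=⌊91885·13/10000⌋=119; principal=min(368436-119,91885)=91885; balance=91885-91885=0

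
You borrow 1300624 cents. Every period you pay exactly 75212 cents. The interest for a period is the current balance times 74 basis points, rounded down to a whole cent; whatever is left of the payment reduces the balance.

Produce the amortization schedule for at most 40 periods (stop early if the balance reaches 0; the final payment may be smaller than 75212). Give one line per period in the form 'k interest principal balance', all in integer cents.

1 9624 65588 1235036
2 9139 66073 1168963
3 8650 66562 1102401
4 8157 67055 1035346
5 7661 67551 967795
6 7161 68051 899744
7 6658 68554 831190
8 6150 69062 762128
9 5639 69573 692555
10 5124 70088 622467
11 4606 70606 551861
12 4083 71129 480732
13 3557 71655 409077
14 3027 72185 336892
15 2493 72719 264173
16 1954 73258 190915
17 1412 73800 117115
18 866 74346 42769
19 316 42769 0

1. interest=⌊1300624·74/10000⌋=9624; principal=75212-9624=65588; balance=1300624-65588=1235036
2. interest=⌊1235036·74/10000⌋=9139; principal=75212-9139=66073; balance=1235036-66073=1168963
3. interest=⌊1168963·74/10000⌋=8650; principal=75212-8650=66562; balance=1168963-66562=1102401
4. interest=⌊1102401·74/10000⌋=8157; principal=75212-8157=67055; balance=1102401-67055=1035346
5. interest=⌊1035346·74/10000⌋=7661; principal=75212-7661=67551; balance=1035346-67551=967795
6. interest=⌊967795·74/10000⌋=7161; principal=75212-7161=68051; balance=967795-68051=899744
7. interest=⌊899744·74/10000⌋=6658; principal=75212-6658=68554; balance=899744-68554=831190
8. interest=⌊831190·74/10000⌋=6150; principal=75212-6150=69062; balance=831190-69062=762128
9. interest=⌊762128·74/10000⌋=5639; principal=75212-5639=69573; balance=762128-69573=692555
10. interest=⌊692555·74/10000⌋=5124; principal=75212-5124=70088; balance=692555-70088=622467
11. interest=⌊622467·74/10000⌋=4606; principal=75212-4606=70606; balance=622467-70606=551861
12. interest=⌊551861·74/10000⌋=4083; principal=75212-4083=71129; balance=551861-71129=480732
13. interest=⌊480732·74/10000⌋=3557; principal=75212-3557=71655; balance=480732-71655=409077
14. interest=⌊409077·74/10000⌋=3027; principal=75212-3027=72185; balance=409077-72185=336892
15. interest=⌊336892·74/10000⌋=2493; principal=75212-2493=72719; balance=336892-72719=264173
16. interest=⌊264173·74/10000⌋=1954; principal=75212-1954=73258; balance=264173-73258=190915
17. interest=⌊190915·74/10000⌋=1412; principal=75212-1412=73800; balance=190915-73800=117115
18. interest=⌊117115·74/10000⌋=866; principal=75212-866=74346; balance=117115-74346=42769
19. interest=⌊42769·74/10000⌋=316; principal=min(75212-316,42769)=42769; balance=42769-42769=0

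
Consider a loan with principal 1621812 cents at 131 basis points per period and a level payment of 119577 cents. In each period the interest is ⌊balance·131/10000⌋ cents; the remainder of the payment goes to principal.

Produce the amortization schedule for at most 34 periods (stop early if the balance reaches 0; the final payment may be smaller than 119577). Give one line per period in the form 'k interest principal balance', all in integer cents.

1. interest=⌊1621812·131/10000⌋=21245; principal=119577-21245=98332; balance=1621812-98332=1523480
2. interest=⌊1523480·131/10000⌋=19957; principal=119577-19957=99620; balance=1523480-99620=1423860
3. interest=⌊1423860·131/10000⌋=18652; principal=119577-18652=100925; balance=1423860-100925=1322935
4. interest=⌊1322935·131/10000⌋=17330; principal=119577-17330=102247; balance=1322935-102247=1220688
5. interest=⌊1220688·131/10000⌋=15991; principal=119577-15991=103586; balance=1220688-103586=1117102
6. interest=⌊1117102·131/10000⌋=14634; principal=119577-14634=104943; balance=1117102-104943=1012159
7. interest=⌊1012159·131/10000⌋=13259; principal=119577-13259=106318; balance=1012159-106318=905841
8. interest=⌊905841·131/10000⌋=11866; principal=119577-11866=107711; balance=905841-107711=798130
9. interest=⌊798130·131/10000⌋=10455; principal=119577-10455=109122; balance=798130-109122=689008
10. interest=⌊689008·131/10000⌋=9026; principal=119577-9026=110551; balance=689008-110551=578457
11. interest=⌊578457·131/10000⌋=7577; principal=119577-7577=112000; balance=578457-112000=466457
12. interest=⌊466457·131/10000⌋=6110; principal=119577-6110=113467; balance=466457-113467=352990
13. interest=⌊352990·131/10000⌋=4624; principal=119577-4624=114953; balance=352990-114953=238037
14. interest=⌊238037·131/10000⌋=3118; principal=119577-3118=116459; balance=238037-116459=121578
15. interest=⌊121578·131/10000⌋=1592; principal=119577-1592=117985; balance=121578-117985=3593
16. interest=⌊3593·131/10000⌋=47; principal=min(119577-47,3593)=3593; balance=3593-3593=0

1 21245 98332 1523480
2 19957 99620 1423860
3 18652 100925 1322935
4 17330 102247 1220688
5 15991 103586 1117102
6 14634 104943 1012159
7 13259 106318 905841
8 11866 107711 798130
9 10455 109122 689008
10 9026 110551 578457
11 7577 112000 466457
12 6110 113467 352990
13 4624 114953 238037
14 3118 116459 121578
15 1592 117985 3593
16 47 3593 0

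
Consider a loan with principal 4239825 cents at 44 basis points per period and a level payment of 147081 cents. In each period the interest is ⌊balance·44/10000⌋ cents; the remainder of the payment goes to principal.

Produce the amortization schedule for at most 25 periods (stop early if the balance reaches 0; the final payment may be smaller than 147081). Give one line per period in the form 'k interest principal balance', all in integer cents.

1. interest=⌊4239825·44/10000⌋=18655; principal=147081-18655=128426; balance=4239825-128426=4111399
2. interest=⌊4111399·44/10000⌋=18090; principal=147081-18090=128991; balance=4111399-128991=3982408
3. interest=⌊3982408·44/10000⌋=17522; principal=147081-17522=129559; balance=3982408-129559=3852849
4. interest=⌊3852849·44/10000⌋=16952; principal=147081-16952=130129; balance=3852849-130129=3722720
5. interest=⌊3722720·44/10000⌋=16379; principal=147081-16379=130702; balance=3722720-130702=3592018
6. interest=⌊3592018·44/10000⌋=15804; principal=147081-15804=131277; balance=3592018-131277=3460741
7. interest=⌊3460741·44/10000⌋=15227; principal=147081-15227=131854; balance=3460741-131854=3328887
8. interest=⌊3328887·44/10000⌋=14647; principal=147081-14647=132434; balance=3328887-132434=3196453
9. interest=⌊3196453·44/10000⌋=14064; principal=147081-14064=133017; balance=3196453-133017=3063436
10. interest=⌊3063436·44/10000⌋=13479; principal=147081-13479=133602; balance=3063436-133602=2929834
11. interest=⌊2929834·44/10000⌋=12891; principal=147081-12891=134190; balance=2929834-134190=2795644
12. interest=⌊2795644·44/10000⌋=12300; principal=147081-12300=134781; balance=2795644-134781=2660863
13. interest=⌊2660863·44/10000⌋=11707; principal=147081-11707=135374; balance=2660863-135374=2525489
14. interest=⌊2525489·44/10000⌋=11112; principal=147081-11112=135969; balance=2525489-135969=2389520
15. interest=⌊2389520·44/10000⌋=10513; principal=147081-10513=136568; balance=2389520-136568=2252952
16. interest=⌊2252952·44/10000⌋=9912; principal=147081-9912=137169; balance=2252952-137169=2115783
17. interest=⌊2115783·44/10000⌋=9309; principal=147081-9309=137772; balance=2115783-137772=1978011
18. interest=⌊1978011·44/10000⌋=8703; principal=147081-8703=138378; balance=1978011-138378=1839633
19. interest=⌊1839633·44/10000⌋=8094; principal=147081-8094=138987; balance=1839633-138987=1700646
20. interest=⌊1700646·44/10000⌋=7482; principal=147081-7482=139599; balance=1700646-139599=1561047
21. interest=⌊1561047·44/10000⌋=6868; principal=147081-6868=140213; balance=1561047-140213=1420834
22. interest=⌊1420834·44/10000⌋=6251; principal=147081-6251=140830; balance=1420834-140830=1280004
23. interest=⌊1280004·44/10000⌋=5632; principal=147081-5632=141449; balance=1280004-141449=1138555
24. interest=⌊1138555·44/10000⌋=5009; principal=147081-5009=142072; balance=1138555-142072=996483
25. interest=⌊996483·44/10000⌋=4384; principal=147081-4384=142697; balance=996483-142697=853786

1 18655 128426 4111399
2 18090 128991 3982408
3 17522 129559 3852849
4 16952 130129 3722720
5 16379 130702 3592018
6 15804 131277 3460741
7 15227 131854 3328887
8 14647 132434 3196453
9 14064 133017 3063436
10 13479 133602 2929834
11 12891 134190 2795644
12 12300 134781 2660863
13 11707 135374 2525489
14 11112 135969 2389520
15 10513 136568 2252952
16 9912 137169 2115783
17 9309 137772 1978011
18 8703 138378 1839633
19 8094 138987 1700646
20 7482 139599 1561047
21 6868 140213 1420834
22 6251 140830 1280004
23 5632 141449 1138555
24 5009 142072 996483
25 4384 142697 853786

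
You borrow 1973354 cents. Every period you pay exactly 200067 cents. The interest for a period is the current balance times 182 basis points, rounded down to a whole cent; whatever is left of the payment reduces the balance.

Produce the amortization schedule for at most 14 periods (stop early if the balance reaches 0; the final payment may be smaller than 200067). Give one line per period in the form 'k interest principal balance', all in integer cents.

1. interest=⌊1973354·182/10000⌋=35915; principal=200067-35915=164152; balance=1973354-164152=1809202
2. interest=⌊1809202·182/10000⌋=32927; principal=200067-32927=167140; balance=1809202-167140=1642062
3. interest=⌊1642062·182/10000⌋=29885; principal=200067-29885=170182; balance=1642062-170182=1471880
4. interest=⌊1471880·182/10000⌋=26788; principal=200067-26788=173279; balance=1471880-173279=1298601
5. interest=⌊1298601·182/10000⌋=23634; principal=200067-23634=176433; balance=1298601-176433=1122168
6. interest=⌊1122168·182/10000⌋=20423; principal=200067-20423=179644; balance=1122168-179644=942524
7. interest=⌊942524·182/10000⌋=17153; principal=200067-17153=182914; balance=942524-182914=759610
8. interest=⌊759610·182/10000⌋=13824; principal=200067-13824=186243; balance=759610-186243=573367
9. interest=⌊573367·182/10000⌋=10435; principal=200067-10435=189632; balance=573367-189632=383735
10. interest=⌊383735·182/10000⌋=6983; principal=200067-6983=193084; balance=383735-193084=190651
11. interest=⌊190651·182/10000⌋=3469; principal=min(200067-3469,190651)=190651; balance=190651-190651=0

1 35915 164152 1809202
2 32927 167140 1642062
3 29885 170182 1471880
4 26788 173279 1298601
5 23634 176433 1122168
6 20423 179644 942524
7 17153 182914 759610
8 13824 186243 573367
9 10435 189632 383735
10 6983 193084 190651
11 3469 190651 0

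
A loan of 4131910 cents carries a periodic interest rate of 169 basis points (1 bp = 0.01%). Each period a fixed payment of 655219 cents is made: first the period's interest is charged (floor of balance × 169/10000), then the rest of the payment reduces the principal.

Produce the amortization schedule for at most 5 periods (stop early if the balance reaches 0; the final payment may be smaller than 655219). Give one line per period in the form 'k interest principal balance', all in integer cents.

1 69829 585390 3546520
2 59936 595283 2951237
3 49875 605344 2345893
4 39645 615574 1730319
5 29242 625977 1104342

1. interest=⌊4131910·169/10000⌋=69829; principal=655219-69829=585390; balance=4131910-585390=3546520
2. interest=⌊3546520·169/10000⌋=59936; principal=655219-59936=595283; balance=3546520-595283=2951237
3. interest=⌊2951237·169/10000⌋=49875; principal=655219-49875=605344; balance=2951237-605344=2345893
4. interest=⌊2345893·169/10000⌋=39645; principal=655219-39645=615574; balance=2345893-615574=1730319
5. interest=⌊1730319·169/10000⌋=29242; principal=655219-29242=625977; balance=1730319-625977=1104342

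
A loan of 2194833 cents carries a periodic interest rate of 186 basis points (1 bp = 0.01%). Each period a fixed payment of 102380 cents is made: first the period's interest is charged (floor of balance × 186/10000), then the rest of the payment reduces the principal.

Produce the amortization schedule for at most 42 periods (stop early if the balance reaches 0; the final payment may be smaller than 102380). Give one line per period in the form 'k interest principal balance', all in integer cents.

1. interest=⌊2194833·186/10000⌋=40823; principal=102380-40823=61557; balance=2194833-61557=2133276
2. interest=⌊2133276·186/10000⌋=39678; principal=102380-39678=62702; balance=2133276-62702=2070574
3. interest=⌊2070574·186/10000⌋=38512; principal=102380-38512=63868; balance=2070574-63868=2006706
4. interest=⌊2006706·186/10000⌋=37324; principal=102380-37324=65056; balance=2006706-65056=1941650
5. interest=⌊1941650·186/10000⌋=36114; principal=102380-36114=66266; balance=1941650-66266=1875384
6. interest=⌊1875384·186/10000⌋=34882; principal=102380-34882=67498; balance=1875384-67498=1807886
7. interest=⌊1807886·186/10000⌋=33626; principal=102380-33626=68754; balance=1807886-68754=1739132
8. interest=⌊1739132·186/10000⌋=32347; principal=102380-32347=70033; balance=1739132-70033=1669099
9. interest=⌊1669099·186/10000⌋=31045; principal=102380-31045=71335; balance=1669099-71335=1597764
10. interest=⌊1597764·186/10000⌋=29718; principal=102380-29718=72662; balance=1597764-72662=1525102
11. interest=⌊1525102·186/10000⌋=28366; principal=102380-28366=74014; balance=1525102-74014=1451088
12. interest=⌊1451088·186/10000⌋=26990; principal=102380-26990=75390; balance=1451088-75390=1375698
13. interest=⌊1375698·186/10000⌋=25587; principal=102380-25587=76793; balance=1375698-76793=1298905
14. interest=⌊1298905·186/10000⌋=24159; principal=102380-24159=78221; balance=1298905-78221=1220684
15. interest=⌊1220684·186/10000⌋=22704; principal=102380-22704=79676; balance=1220684-79676=1141008
16. interest=⌊1141008·186/10000⌋=21222; principal=102380-21222=81158; balance=1141008-81158=1059850
17. interest=⌊1059850·186/10000⌋=19713; principal=102380-19713=82667; balance=1059850-82667=977183
18. interest=⌊977183·186/10000⌋=18175; principal=102380-18175=84205; balance=977183-84205=892978
19. interest=⌊892978·186/10000⌋=16609; principal=102380-16609=85771; balance=892978-85771=807207
20. interest=⌊807207·186/10000⌋=15014; principal=102380-15014=87366; balance=807207-87366=719841
21. interest=⌊719841·186/10000⌋=13389; principal=102380-13389=88991; balance=719841-88991=630850
22. interest=⌊630850·186/10000⌋=11733; principal=102380-11733=90647; balance=630850-90647=540203
23. interest=⌊540203·186/10000⌋=10047; principal=102380-10047=92333; balance=540203-92333=447870
24. interest=⌊447870·186/10000⌋=8330; principal=102380-8330=94050; balance=447870-94050=353820
25. interest=⌊353820·186/10000⌋=6581; principal=102380-6581=95799; balance=353820-95799=258021
26. interest=⌊258021·186/10000⌋=4799; principal=102380-4799=97581; balance=258021-97581=160440
27. interest=⌊160440·186/10000⌋=2984; principal=102380-2984=99396; balance=160440-99396=61044
28. interest=⌊61044·186/10000⌋=1135; principal=min(102380-1135,61044)=61044; balance=61044-61044=0

1 40823 61557 2133276
2 39678 62702 2070574
3 38512 63868 2006706
4 37324 65056 1941650
5 36114 66266 1875384
6 34882 67498 1807886
7 33626 68754 1739132
8 32347 70033 1669099
9 31045 71335 1597764
10 29718 72662 1525102
11 28366 74014 1451088
12 26990 75390 1375698
13 25587 76793 1298905
14 24159 78221 1220684
15 22704 79676 1141008
16 21222 81158 1059850
17 19713 82667 977183
18 18175 84205 892978
19 16609 85771 807207
20 15014 87366 719841
21 13389 88991 630850
22 11733 90647 540203
23 10047 92333 447870
24 8330 94050 353820
25 6581 95799 258021
26 4799 97581 160440
27 2984 99396 61044
28 1135 61044 0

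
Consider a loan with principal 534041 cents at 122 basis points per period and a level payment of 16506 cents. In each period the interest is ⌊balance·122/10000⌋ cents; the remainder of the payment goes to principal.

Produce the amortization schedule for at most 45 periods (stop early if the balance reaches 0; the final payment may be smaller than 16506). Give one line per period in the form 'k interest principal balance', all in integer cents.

1. interest=⌊534041·122/10000⌋=6515; principal=16506-6515=9991; balance=534041-9991=524050
2. interest=⌊524050·122/10000⌋=6393; principal=16506-6393=10113; balance=524050-10113=513937
3. interest=⌊513937·122/10000⌋=6270; principal=16506-6270=10236; balance=513937-10236=503701
4. interest=⌊503701·122/10000⌋=6145; principal=16506-6145=10361; balance=503701-10361=493340
5. interest=⌊493340·122/10000⌋=6018; principal=16506-6018=10488; balance=493340-10488=482852
6. interest=⌊482852·122/10000⌋=5890; principal=16506-5890=10616; balance=482852-10616=472236
7. interest=⌊472236·122/10000⌋=5761; principal=16506-5761=10745; balance=472236-10745=461491
8. interest=⌊461491·122/10000⌋=5630; principal=16506-5630=10876; balance=461491-10876=450615
9. interest=⌊450615·122/10000⌋=5497; principal=16506-5497=11009; balance=450615-11009=439606
10. interest=⌊439606·122/10000⌋=5363; principal=16506-5363=11143; balance=439606-11143=428463
11. interest=⌊428463·122/10000⌋=5227; principal=16506-5227=11279; balance=428463-11279=417184
12. interest=⌊417184·122/10000⌋=5089; principal=16506-5089=11417; balance=417184-11417=405767
13. interest=⌊405767·122/10000⌋=4950; principal=16506-4950=11556; balance=405767-11556=394211
14. interest=⌊394211·122/10000⌋=4809; principal=16506-4809=11697; balance=394211-11697=382514
15. interest=⌊382514·122/10000⌋=4666; principal=16506-4666=11840; balance=382514-11840=370674
16. interest=⌊370674·122/10000⌋=4522; principal=16506-4522=11984; balance=370674-11984=358690
17. interest=⌊358690·122/10000⌋=4376; principal=16506-4376=12130; balance=358690-12130=346560
18. interest=⌊346560·122/10000⌋=4228; principal=16506-4228=12278; balance=346560-12278=334282
19. interest=⌊334282·122/10000⌋=4078; principal=16506-4078=12428; balance=334282-12428=321854
20. interest=⌊321854·122/10000⌋=3926; principal=16506-3926=12580; balance=321854-12580=309274
21. interest=⌊309274·122/10000⌋=3773; principal=16506-3773=12733; balance=309274-12733=296541
22. interest=⌊296541·122/10000⌋=3617; principal=16506-3617=12889; balance=296541-12889=283652
23. interest=⌊283652·122/10000⌋=3460; principal=16506-3460=13046; balance=283652-13046=270606
24. interest=⌊270606·122/10000⌋=3301; principal=16506-3301=13205; balance=270606-13205=257401
25. interest=⌊257401·122/10000⌋=3140; principal=16506-3140=13366; balance=257401-13366=244035
26. interest=⌊244035·122/10000⌋=2977; principal=16506-2977=13529; balance=244035-13529=230506
27. interest=⌊230506·122/10000⌋=2812; principal=16506-2812=13694; balance=230506-13694=216812
28. interest=⌊216812·122/10000⌋=2645; principal=16506-2645=13861; balance=216812-13861=202951
29. interest=⌊202951·122/10000⌋=2476; principal=16506-2476=14030; balance=202951-14030=188921
30. interest=⌊188921·122/10000⌋=2304; principal=16506-2304=14202; balance=188921-14202=174719
31. interest=⌊174719·122/10000⌋=2131; principal=16506-2131=14375; balance=174719-14375=160344
32. interest=⌊160344·122/10000⌋=1956; principal=16506-1956=14550; balance=160344-14550=145794
33. interest=⌊145794·122/10000⌋=1778; principal=16506-1778=14728; balance=145794-14728=131066
34. interest=⌊131066·122/10000⌋=1599; principal=16506-1599=14907; balance=131066-14907=116159
35. interest=⌊116159·122/10000⌋=1417; principal=16506-1417=15089; balance=116159-15089=101070
36. interest=⌊101070·122/10000⌋=1233; principal=16506-1233=15273; balance=101070-15273=85797
37. interest=⌊85797·122/10000⌋=1046; principal=16506-1046=15460; balance=85797-15460=70337
38. interest=⌊70337·122/10000⌋=858; principal=16506-858=15648; balance=70337-15648=54689
39. interest=⌊54689·122/10000⌋=667; principal=16506-667=15839; balance=54689-15839=38850
40. interest=⌊38850·122/10000⌋=473; principal=16506-473=16033; balance=38850-16033=22817
41. interest=⌊22817·122/10000⌋=278; principal=16506-278=16228; balance=22817-16228=6589
42. interest=⌊6589·122/10000⌋=80; principal=min(16506-80,6589)=6589; balance=6589-6589=0

1 6515 9991 524050
2 6393 10113 513937
3 6270 10236 503701
4 6145 10361 493340
5 6018 10488 482852
6 5890 10616 472236
7 5761 10745 461491
8 5630 10876 450615
9 5497 11009 439606
10 5363 11143 428463
11 5227 11279 417184
12 5089 11417 405767
13 4950 11556 394211
14 4809 11697 382514
15 4666 11840 370674
16 4522 11984 358690
17 4376 12130 346560
18 4228 12278 334282
19 4078 12428 321854
20 3926 12580 309274
21 3773 12733 296541
22 3617 12889 283652
23 3460 13046 270606
24 3301 13205 257401
25 3140 13366 244035
26 2977 13529 230506
27 2812 13694 216812
28 2645 13861 202951
29 2476 14030 188921
30 2304 14202 174719
31 2131 14375 160344
32 1956 14550 145794
33 1778 14728 131066
34 1599 14907 116159
35 1417 15089 101070
36 1233 15273 85797
37 1046 15460 70337
38 858 15648 54689
39 667 15839 38850
40 473 16033 22817
41 278 16228 6589
42 80 6589 0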